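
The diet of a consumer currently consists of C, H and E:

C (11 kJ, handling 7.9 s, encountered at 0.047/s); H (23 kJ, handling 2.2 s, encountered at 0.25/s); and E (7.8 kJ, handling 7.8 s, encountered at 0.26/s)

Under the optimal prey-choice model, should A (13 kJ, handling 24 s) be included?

No

Current rate: (0.047×11 + 0.25×23 + 0.26×7.8)/(1 + 0.047×7.9 + 0.25×2.2 + 0.26×7.8) = 2.1 kJ/s.
Profitability of A: 13/24 = 0.5417 kJ/s.
0.5417 < 2.1, so adding A would lower the average — exclude it.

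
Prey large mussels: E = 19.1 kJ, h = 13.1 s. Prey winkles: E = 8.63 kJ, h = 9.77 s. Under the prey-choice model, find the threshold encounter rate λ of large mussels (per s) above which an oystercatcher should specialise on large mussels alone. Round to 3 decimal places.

0.117 per s

Drop winkles once their profitability E₂/h₂ falls below the rate achievable on large mussels alone: E₂/h₂ = λE₁/(1 + λh₁).
Solve for λ: λE₁h₂ = E₂(1 + λh₁) → λ(E₁h₂ − E₂h₁) = E₂ → λ = E₂/(E₁h₂ − E₂h₁).
λ = 8.63/(19.1×9.77 − 8.63×13.1) = 8.63/73.55 = 0.1173 per s.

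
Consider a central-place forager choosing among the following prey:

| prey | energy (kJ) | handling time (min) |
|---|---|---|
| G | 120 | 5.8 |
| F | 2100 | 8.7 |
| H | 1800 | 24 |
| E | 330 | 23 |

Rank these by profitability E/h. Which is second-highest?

Profitability E/h (kJ/min): G = 120/5.8 = 20.7, F = 2100/8.7 = 241, H = 1800/24 = 75, E = 330/23 = 14.3.
Ranked: F > H > G > E.

H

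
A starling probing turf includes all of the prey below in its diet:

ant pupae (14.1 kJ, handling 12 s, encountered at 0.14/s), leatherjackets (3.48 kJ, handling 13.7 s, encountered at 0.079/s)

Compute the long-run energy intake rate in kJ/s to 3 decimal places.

0.598 kJ/s

R = (0.14×14.1 + 0.079×3.48) / (1 + 0.14×12 + 0.079×13.7) = 2.249/3.762 = 0.5978 kJ/s.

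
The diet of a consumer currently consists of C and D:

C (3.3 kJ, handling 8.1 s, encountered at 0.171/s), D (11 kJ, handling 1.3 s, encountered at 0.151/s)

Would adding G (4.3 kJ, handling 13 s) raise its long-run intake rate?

Current rate: (0.171×3.3 + 0.151×11)/(1 + 0.171×8.1 + 0.151×1.3) = 0.8621 kJ/s.
Profitability of G: 4.3/13 = 0.3308 kJ/s.
Since 0.3308 < R, time spent handling G is better spent searching.

No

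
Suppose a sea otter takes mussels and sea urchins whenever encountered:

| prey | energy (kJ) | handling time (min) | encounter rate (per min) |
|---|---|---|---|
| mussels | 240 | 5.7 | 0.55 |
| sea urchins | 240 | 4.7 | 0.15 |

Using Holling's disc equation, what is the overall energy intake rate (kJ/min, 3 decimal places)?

R = (0.55×240 + 0.15×240) / (1 + 0.55×5.7 + 0.15×4.7) = 168/4.84 = 34.71 kJ/min.

34.711 kJ/min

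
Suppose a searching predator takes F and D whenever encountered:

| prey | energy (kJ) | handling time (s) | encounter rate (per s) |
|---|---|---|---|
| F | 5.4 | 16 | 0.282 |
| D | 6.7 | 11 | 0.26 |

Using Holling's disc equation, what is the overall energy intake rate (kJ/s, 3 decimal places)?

R = (0.282×5.4 + 0.26×6.7) / (1 + 0.282×16 + 0.26×11) = 3.265/8.372 = 0.39 kJ/s.

0.390 kJ/s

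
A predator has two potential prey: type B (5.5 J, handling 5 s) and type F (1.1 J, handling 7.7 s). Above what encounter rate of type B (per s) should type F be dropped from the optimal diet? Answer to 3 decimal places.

The zero-one rule: include type F iff E₂/h₂ > λE₁/(1+λh₁). Equality gives the switch point.
λE₁h₂ = E₂ + λE₂h₁ ⇒ λ = E₂/(E₁h₂ − E₂h₁) = 1.1/(42.35 − 5.5) = 0.02985 per s.

0.030 per s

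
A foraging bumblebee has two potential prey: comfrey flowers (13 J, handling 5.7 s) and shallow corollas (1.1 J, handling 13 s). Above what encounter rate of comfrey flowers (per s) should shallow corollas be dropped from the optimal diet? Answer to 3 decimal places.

The zero-one rule: include shallow corollas iff E₂/h₂ > λE₁/(1+λh₁). Equality gives the switch point.
λE₁h₂ = E₂ + λE₂h₁ ⇒ λ = E₂/(E₁h₂ − E₂h₁) = 1.1/(169 − 6.27) = 0.00676 per s.

0.007 per s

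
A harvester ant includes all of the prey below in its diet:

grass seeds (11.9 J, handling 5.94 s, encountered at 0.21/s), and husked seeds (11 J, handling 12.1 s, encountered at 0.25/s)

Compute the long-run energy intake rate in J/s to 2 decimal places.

1.00 J/s

Energy encountered per unit search time: 0.21×11.9 + 0.25×11 = 5.249 J/s.
Handling time per unit search time: 0.21×5.94 + 0.25×12.1 = 4.272.
Rate = 5.249/(1 + 4.272) = 0.9956 J/s.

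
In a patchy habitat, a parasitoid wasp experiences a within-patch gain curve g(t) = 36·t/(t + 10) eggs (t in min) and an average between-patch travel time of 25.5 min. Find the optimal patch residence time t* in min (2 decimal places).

By the marginal value theorem, leave when the instantaneous gain rate g'(t) equals the habitat-wide average g(t)/(T + t).
g'(t) = 36·10/(t + 10)². Setting 36·10/(t+10)² = 36t/[(t+10)(25.5+t)] gives 10(25.5+t) = t(t+10), so t² = 10×25.5 = 255.
t* = √255 = 15.97 min.

15.97 min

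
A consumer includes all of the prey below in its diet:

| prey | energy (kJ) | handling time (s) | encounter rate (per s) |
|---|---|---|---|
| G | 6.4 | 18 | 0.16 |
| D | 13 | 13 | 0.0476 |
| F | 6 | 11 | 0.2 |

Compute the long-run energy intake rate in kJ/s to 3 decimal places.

R = (0.16×6.4 + 0.0476×13 + 0.2×6) / (1 + 0.16×18 + 0.0476×13 + 0.2×11) = 2.843/6.699 = 0.4244 kJ/s.

0.424 kJ/s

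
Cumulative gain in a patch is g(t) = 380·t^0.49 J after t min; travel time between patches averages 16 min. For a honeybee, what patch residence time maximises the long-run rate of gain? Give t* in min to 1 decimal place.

Optimal t* satisfies g'(t*) = g(t*)/(T + t*).
g'(t) = 0.49·380·t^-0.51. Setting 0.49·380·t^-0.51 = 380·t^0.49/(16+t) gives 0.49(16+t) = t, so 0.51·t = 0.49×16.
t* = 0.49×16/0.51 = 15.37 min.

15.4 min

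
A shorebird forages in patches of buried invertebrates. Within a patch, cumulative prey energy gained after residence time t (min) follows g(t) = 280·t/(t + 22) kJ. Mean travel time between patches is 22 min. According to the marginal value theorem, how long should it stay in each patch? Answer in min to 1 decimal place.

By the marginal value theorem, leave when the instantaneous gain rate g'(t) equals the habitat-wide average g(t)/(T + t).
g'(t) = 280·22/(t + 22)². Setting 280·22/(t+22)² = 280t/[(t+22)(22+t)] gives 22(22+t) = t(t+22), so t² = 22×22 = 484.
t* = √484 = 22 min.

22.0 min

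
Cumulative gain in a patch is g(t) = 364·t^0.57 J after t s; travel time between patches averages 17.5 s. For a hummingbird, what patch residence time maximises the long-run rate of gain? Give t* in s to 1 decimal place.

23.2 s

By the marginal value theorem, leave when the instantaneous gain rate g'(t) equals the habitat-wide average g(t)/(T + t).
g'(t) = 0.57·364·t^-0.43. Setting 0.57·364·t^-0.43 = 364·t^0.57/(17.5+t) gives 0.57(17.5+t) = t, so 0.43·t = 0.57×17.5.
t* = 0.57×17.5/0.43 = 23.2 s.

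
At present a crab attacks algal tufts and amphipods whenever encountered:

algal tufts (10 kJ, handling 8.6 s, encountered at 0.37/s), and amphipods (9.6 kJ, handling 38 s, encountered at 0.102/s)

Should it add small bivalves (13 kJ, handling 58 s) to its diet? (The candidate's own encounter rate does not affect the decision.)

No

Current rate: (0.37×10 + 0.102×9.6)/(1 + 0.37×8.6 + 0.102×38) = 0.5807 kJ/s.
Profitability of small bivalves: 13/58 = 0.2241 kJ/s.
0.2241 < 0.5807, so adding small bivalves would lower the average — exclude it.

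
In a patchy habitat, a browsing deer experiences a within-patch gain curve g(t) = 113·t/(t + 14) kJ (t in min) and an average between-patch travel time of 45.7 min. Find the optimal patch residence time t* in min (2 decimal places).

25.29 min

Optimal t* satisfies g'(t*) = g(t*)/(T + t*).
g'(t) = 113·14/(t + 14)². Setting 113·14/(t+14)² = 113t/[(t+14)(45.7+t)] gives 14(45.7+t) = t(t+14), so t² = 14×45.7 = 639.8.
t* = √639.8 = 25.29 min.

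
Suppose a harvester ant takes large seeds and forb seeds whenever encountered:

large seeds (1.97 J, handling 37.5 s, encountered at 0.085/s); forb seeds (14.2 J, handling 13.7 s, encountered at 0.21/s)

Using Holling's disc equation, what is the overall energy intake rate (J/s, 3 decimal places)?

0.446 J/s

R = Σλ_iE_i / (1 + Σλ_ih_i)
Numerator: 0.085×1.97 + 0.21×14.2 = 3.149
Denominator: 1 + 0.085×37.5 + 0.21×13.7 = 7.065
R = 3.149/7.065 = 0.4458 J/s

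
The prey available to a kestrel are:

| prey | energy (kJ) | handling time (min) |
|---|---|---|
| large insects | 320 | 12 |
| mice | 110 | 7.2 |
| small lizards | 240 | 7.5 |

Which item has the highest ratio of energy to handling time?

small lizards

Profitability E/h (kJ/min): large insects = 320/12 = 26.7, mice = 110/7.2 = 15.3, small lizards = 240/7.5 = 32.
Ranked: small lizards > large insects > mice.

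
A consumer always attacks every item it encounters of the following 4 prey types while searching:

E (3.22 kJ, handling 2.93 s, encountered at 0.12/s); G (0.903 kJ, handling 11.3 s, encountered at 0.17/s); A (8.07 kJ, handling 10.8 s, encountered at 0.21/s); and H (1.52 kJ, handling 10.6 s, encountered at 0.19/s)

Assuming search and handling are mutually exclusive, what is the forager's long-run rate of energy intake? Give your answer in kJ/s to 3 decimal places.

0.334 kJ/s

R = Σλ_iE_i / (1 + Σλ_ih_i)
Numerator: 0.12×3.22 + 0.17×0.903 + 0.21×8.07 + 0.19×1.52 = 2.523
Denominator: 1 + 0.12×2.93 + 0.17×11.3 + 0.21×10.8 + 0.19×10.6 = 7.555
R = 2.523/7.555 = 0.334 kJ/s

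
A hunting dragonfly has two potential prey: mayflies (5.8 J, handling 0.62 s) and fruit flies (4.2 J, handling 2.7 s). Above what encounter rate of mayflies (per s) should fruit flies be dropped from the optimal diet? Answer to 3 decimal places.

The zero-one rule: include fruit flies iff E₂/h₂ > λE₁/(1+λh₁). Equality gives the switch point.
λE₁h₂ = E₂ + λE₂h₁ ⇒ λ = E₂/(E₁h₂ − E₂h₁) = 4.2/(15.66 − 2.604) = 0.3217 per s.

0.322 per s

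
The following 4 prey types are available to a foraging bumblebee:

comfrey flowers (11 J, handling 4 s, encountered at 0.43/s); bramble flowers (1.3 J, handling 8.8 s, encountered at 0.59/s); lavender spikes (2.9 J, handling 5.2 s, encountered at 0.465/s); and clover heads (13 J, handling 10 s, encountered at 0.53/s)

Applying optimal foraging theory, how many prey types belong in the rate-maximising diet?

1

E/h in descending order: comfrey flowers 2.75, clover heads 1.3, lavender spikes 0.558, bramble flowers 0.148 J/s. The optimal diet is the largest prefix of this list for which every included type satisfies E_i/h_i > R on the types above it.
Rate on top 1: 1.739. clover heads: 1.3 < 1.739 → exclude; stop.
Optimal diet: comfrey flowers — 1 of 4 types.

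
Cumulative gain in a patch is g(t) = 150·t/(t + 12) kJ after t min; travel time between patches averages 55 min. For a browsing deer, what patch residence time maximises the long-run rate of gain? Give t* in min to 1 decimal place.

Maximise g(t)/(T+t): set derivative to zero → g'(t)(T+t) = g(t).
g'(t) = 150·12/(t + 12)². Setting 150·12/(t+12)² = 150t/[(t+12)(55+t)] gives 12(55+t) = t(t+12), so t² = 12×55 = 660.
t* = √660 = 25.69 min.

25.7 min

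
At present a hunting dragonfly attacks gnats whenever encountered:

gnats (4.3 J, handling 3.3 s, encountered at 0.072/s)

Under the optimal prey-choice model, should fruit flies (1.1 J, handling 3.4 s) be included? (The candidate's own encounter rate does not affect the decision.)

Intake rate on the current diet: R = (0.072×4.3) / (1 + 0.072×3.3) = 0.3096/1.238 = 0.2502 J/s.
Profitability of fruit flies: 1.1/3.4 = 0.3235 J/s.
0.3235 > 0.2502, so adding fruit flies raises the average — include it.

Yes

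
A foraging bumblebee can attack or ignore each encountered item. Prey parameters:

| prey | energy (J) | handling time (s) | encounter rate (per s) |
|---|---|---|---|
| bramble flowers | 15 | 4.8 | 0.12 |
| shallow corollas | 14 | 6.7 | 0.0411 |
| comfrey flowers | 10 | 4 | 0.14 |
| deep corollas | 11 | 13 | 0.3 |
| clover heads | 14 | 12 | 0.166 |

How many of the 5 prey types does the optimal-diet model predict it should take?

3

Profitabilities (E/h, J/s): bramble flowers 3.12, comfrey flowers 2.5, shallow corollas 2.09, clover heads 1.17, deep corollas 0.846. Add prey in this order while the next type's profitability exceeds the intake rate on those already taken.
Rate on top 1: 1.142. comfrey flowers: 2.5 > 1.142 → include.
Rate on top 2: 1.498. shallow corollas: 2.09 > 1.498 → include.
Rate on top 3: 1.566. clover heads: 1.17 < 1.566 → exclude; stop.
Optimal diet: bramble flowers, comfrey flowers, shallow corollas — 3 of 5 types.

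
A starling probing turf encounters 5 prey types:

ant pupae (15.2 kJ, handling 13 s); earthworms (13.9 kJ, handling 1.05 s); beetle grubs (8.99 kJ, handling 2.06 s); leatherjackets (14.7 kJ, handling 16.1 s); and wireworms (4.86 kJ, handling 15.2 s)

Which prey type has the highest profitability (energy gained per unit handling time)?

earthworms

In descending order of E/h:
earthworms: 13.9/1.05 = 13.2 kJ/s
beetle grubs: 8.99/2.06 = 4.36 kJ/s
ant pupae: 15.2/13 = 1.17 kJ/s
leatherjackets: 14.7/16.1 = 0.913 kJ/s
wireworms: 4.86/15.2 = 0.32 kJ/s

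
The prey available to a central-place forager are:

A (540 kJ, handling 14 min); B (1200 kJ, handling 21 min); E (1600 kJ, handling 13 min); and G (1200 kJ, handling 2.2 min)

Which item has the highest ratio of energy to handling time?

Profitability E/h (kJ/min): A = 540/14 = 38.6, B = 1200/21 = 57.1, E = 1600/13 = 123, G = 1200/2.2 = 545.
Ranked: G > E > B > A.

G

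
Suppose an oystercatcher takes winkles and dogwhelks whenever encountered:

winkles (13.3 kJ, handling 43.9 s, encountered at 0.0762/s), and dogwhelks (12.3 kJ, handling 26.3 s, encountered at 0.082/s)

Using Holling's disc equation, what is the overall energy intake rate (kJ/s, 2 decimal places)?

R = Σλ_iE_i / (1 + Σλ_ih_i)
Numerator: 0.0762×13.3 + 0.082×12.3 = 2.022
Denominator: 1 + 0.0762×43.9 + 0.082×26.3 = 6.502
R = 2.022/6.502 = 0.311 kJ/s

0.31 kJ/s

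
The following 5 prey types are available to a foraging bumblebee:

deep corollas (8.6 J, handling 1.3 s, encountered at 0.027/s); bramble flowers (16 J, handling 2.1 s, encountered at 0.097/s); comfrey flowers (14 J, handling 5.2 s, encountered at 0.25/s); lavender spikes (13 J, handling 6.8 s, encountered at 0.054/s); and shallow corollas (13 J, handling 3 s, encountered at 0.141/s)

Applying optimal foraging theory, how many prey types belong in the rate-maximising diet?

4

E/h in descending order: bramble flowers 7.62, deep corollas 6.62, shallow corollas 4.33, comfrey flowers 2.69, lavender spikes 1.91 J/s. The optimal diet is the largest prefix of this list for which every included type satisfies E_i/h_i > R on the types above it.
Rate on top 1: 1.289. deep corollas: 6.62 > 1.289 → include.
Rate on top 2: 1.44. shallow corollas: 4.33 > 1.44 → include.
Rate on top 3: 2.177. comfrey flowers: 2.69 > 2.177 → include.
Rate on top 4: 2.403. lavender spikes: 1.91 < 2.403 → exclude; stop.
Optimal diet: bramble flowers, deep corollas, shallow corollas, comfrey flowers — 4 of 5 types.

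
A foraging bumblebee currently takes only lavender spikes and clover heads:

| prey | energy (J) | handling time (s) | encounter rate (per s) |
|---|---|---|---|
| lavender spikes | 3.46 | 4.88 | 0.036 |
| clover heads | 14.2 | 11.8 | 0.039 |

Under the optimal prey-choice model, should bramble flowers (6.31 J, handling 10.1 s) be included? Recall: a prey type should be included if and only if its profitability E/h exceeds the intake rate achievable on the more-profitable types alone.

Yes

On lavender spikes and clover heads alone, R = ΣλE/(1+Σλh) = 0.6784/1.636 = 0.4147 J/s.
bramble flowers: E/h = 6.31/10.1 = 0.6248 J/s.
Since 0.6248 > R, including bramble flowers increases the long-run rate.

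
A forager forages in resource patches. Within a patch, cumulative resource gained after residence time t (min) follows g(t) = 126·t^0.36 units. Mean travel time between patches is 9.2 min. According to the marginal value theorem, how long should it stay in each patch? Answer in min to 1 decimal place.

By the marginal value theorem, leave when the instantaneous gain rate g'(t) equals the habitat-wide average g(t)/(T + t).
g'(t) = 0.36·126·t^-0.64. Setting 0.36·126·t^-0.64 = 126·t^0.36/(9.2+t) gives 0.36(9.2+t) = t, so 0.64·t = 0.36×9.2.
t* = 0.36×9.2/0.64 = 5.175 min.

5.2 min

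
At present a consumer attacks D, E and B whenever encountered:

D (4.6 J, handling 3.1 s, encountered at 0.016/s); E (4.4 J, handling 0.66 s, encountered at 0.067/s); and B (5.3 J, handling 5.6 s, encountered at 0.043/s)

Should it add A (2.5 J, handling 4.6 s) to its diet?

Yes

On D, E and B alone, R = ΣλE/(1+Σλh) = 0.5963/1.335 = 0.4468 J/s.
A: E/h = 2.5/4.6 = 0.5435 J/s.
0.5435 > 0.4468, so adding A raises the average — include it.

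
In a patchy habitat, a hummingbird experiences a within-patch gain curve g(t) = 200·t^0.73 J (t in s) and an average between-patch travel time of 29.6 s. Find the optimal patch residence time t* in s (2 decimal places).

80.03 s

Maximise g(t)/(T+t): set derivative to zero → g'(t)(T+t) = g(t).
g'(t) = 0.73·200·t^-0.27. Setting 0.73·200·t^-0.27 = 200·t^0.73/(29.6+t) gives 0.73(29.6+t) = t, so 0.27·t = 0.73×29.6.
t* = 0.73×29.6/0.27 = 80.03 s.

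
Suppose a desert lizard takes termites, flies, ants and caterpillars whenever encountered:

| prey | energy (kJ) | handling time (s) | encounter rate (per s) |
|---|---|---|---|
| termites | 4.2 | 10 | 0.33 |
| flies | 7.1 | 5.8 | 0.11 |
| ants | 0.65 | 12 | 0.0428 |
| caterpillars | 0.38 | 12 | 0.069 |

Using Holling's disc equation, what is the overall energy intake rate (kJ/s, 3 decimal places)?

R = (0.33×4.2 + 0.11×7.1 + 0.0428×0.65 + 0.069×0.38) / (1 + 0.33×10 + 0.11×5.8 + 0.0428×12 + 0.069×12) = 2.221/6.28 = 0.3537 kJ/s.

0.354 kJ/s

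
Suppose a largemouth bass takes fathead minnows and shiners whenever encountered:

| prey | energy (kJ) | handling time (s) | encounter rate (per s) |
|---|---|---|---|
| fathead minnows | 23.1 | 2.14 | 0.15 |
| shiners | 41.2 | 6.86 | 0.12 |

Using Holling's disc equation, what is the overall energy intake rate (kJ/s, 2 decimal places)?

3.92 kJ/s

Energy encountered per unit search time: 0.15×23.1 + 0.12×41.2 = 8.409 kJ/s.
Handling time per unit search time: 0.15×2.14 + 0.12×6.86 = 1.144.
Rate = 8.409/(1 + 1.144) = 3.922 kJ/s.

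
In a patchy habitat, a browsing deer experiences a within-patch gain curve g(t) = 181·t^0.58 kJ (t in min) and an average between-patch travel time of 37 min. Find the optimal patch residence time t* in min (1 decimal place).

Optimal t* satisfies g'(t*) = g(t*)/(T + t*).
g'(t) = 0.58·181·t^-0.42. Setting 0.58·181·t^-0.42 = 181·t^0.58/(37+t) gives 0.58(37+t) = t, so 0.42·t = 0.58×37.
t* = 0.58×37/0.42 = 51.1 min.

51.1 min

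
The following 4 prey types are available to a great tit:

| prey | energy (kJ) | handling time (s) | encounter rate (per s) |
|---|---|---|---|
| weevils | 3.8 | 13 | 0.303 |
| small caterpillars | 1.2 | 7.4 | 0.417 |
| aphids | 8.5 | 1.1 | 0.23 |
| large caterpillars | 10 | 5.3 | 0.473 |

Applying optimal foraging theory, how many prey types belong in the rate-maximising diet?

E/h in descending order: aphids 7.73, large caterpillars 1.89, weevils 0.292, small caterpillars 0.162 kJ/s. The optimal diet is the largest prefix of this list for which every included type satisfies E_i/h_i > R on the types above it.
Rate on top 1: 1.56. large caterpillars: 1.89 > 1.56 → include.
Rate on top 2: 1.778. weevils: 0.292 < 1.778 → exclude; stop.
Optimal diet: aphids, large caterpillars — 2 of 4 types.

2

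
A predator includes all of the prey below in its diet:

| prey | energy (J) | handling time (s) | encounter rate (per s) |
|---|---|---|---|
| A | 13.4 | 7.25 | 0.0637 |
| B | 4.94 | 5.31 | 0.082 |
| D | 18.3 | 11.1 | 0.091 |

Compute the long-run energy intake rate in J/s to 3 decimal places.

Energy encountered per unit search time: 0.0637×13.4 + 0.082×4.94 + 0.091×18.3 = 2.924 J/s.
Handling time per unit search time: 0.0637×7.25 + 0.082×5.31 + 0.091×11.1 = 1.907.
Rate = 2.924/(1 + 1.907) = 1.006 J/s.

1.006 J/s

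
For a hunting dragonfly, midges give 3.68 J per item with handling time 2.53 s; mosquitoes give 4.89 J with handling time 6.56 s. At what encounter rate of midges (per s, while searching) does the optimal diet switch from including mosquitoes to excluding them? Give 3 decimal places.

0.415 per s

At the threshold, the rate on midges alone equals the profitability of mosquitoes: λ·3.68/(1 + λ·2.53) = 4.89/6.56 = 0.7454.
Rearranging, λ(3.68 − 0.7454×2.53) = 0.7454, so λ = 0.7454/1.794 = 0.4155 per s.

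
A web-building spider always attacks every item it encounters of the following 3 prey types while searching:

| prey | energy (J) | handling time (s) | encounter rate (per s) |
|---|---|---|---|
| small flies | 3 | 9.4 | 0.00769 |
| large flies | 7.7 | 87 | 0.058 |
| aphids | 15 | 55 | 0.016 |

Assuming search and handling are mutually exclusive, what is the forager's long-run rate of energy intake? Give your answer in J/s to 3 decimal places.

0.101 J/s

R = Σλ_iE_i / (1 + Σλ_ih_i)
Numerator: 0.00769×3 + 0.058×7.7 + 0.016×15 = 0.7097
Denominator: 1 + 0.00769×9.4 + 0.058×87 + 0.016×55 = 6.998
R = 0.7097/6.998 = 0.1014 J/s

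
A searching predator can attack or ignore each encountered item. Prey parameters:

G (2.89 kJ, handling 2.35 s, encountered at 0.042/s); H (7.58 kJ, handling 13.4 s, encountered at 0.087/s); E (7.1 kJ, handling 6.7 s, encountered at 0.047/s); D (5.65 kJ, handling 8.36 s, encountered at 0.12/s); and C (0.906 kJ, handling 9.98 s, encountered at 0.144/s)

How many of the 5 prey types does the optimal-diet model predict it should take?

Profitabilities (E/h, kJ/s): G 1.23, E 1.06, D 0.676, H 0.566, C 0.0908. Add prey in this order while the next type's profitability exceeds the intake rate on those already taken.
Rate on top 1: 0.1105. E: 1.06 > 0.1105 → include.
Rate on top 2: 0.3219. D: 0.676 > 0.3219 → include.
Rate on top 3: 0.4688. H: 0.566 > 0.4688 → include.
Rate on top 4: 0.5003. C: 0.0908 < 0.5003 → exclude; stop.
Optimal diet: G, E, D, H — 4 of 5 types.

4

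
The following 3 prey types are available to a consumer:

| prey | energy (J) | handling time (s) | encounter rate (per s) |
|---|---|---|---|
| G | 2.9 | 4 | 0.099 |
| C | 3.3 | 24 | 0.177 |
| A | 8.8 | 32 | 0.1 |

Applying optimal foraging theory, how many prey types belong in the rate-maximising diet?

2

Rank by E/h (J/s): G 0.725, A 0.275, C 0.137. Include each in turn until the next type's E/h falls below the running intake rate.
Rate on top 1: 0.2057. A: 0.275 > 0.2057 → include.
Rate on top 2: 0.2539. C: 0.137 < 0.2539 → exclude; stop.
Optimal diet: G, A — 2 of 3 types.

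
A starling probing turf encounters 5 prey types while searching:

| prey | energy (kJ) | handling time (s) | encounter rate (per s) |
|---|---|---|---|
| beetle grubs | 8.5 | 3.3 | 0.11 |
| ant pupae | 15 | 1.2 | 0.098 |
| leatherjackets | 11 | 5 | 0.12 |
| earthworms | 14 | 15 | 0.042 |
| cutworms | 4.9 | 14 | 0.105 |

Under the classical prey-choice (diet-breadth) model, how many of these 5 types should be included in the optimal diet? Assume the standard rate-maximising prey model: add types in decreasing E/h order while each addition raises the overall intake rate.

E/h in descending order: ant pupae 12.5, beetle grubs 2.58, leatherjackets 2.2, earthworms 0.933, cutworms 0.35 kJ/s. The optimal diet is the largest prefix of this list for which every included type satisfies E_i/h_i > R on the types above it.
Rate on top 1: 1.315. beetle grubs: 2.58 > 1.315 → include.
Rate on top 2: 1.624. leatherjackets: 2.2 > 1.624 → include.
Rate on top 3: 1.79. earthworms: 0.933 < 1.79 → exclude; stop.
Optimal diet: ant pupae, beetle grubs, leatherjackets — 3 of 5 types.

3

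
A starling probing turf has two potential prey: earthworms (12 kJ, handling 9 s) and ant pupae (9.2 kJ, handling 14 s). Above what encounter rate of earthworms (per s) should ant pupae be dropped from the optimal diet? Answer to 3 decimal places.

0.108 per s

Drop ant pupae once their profitability E₂/h₂ falls below the rate achievable on earthworms alone: E₂/h₂ = λE₁/(1 + λh₁).
Solve for λ: λE₁h₂ = E₂(1 + λh₁) → λ(E₁h₂ − E₂h₁) = E₂ → λ = E₂/(E₁h₂ − E₂h₁).
λ = 9.2/(12×14 − 9.2×9) = 9.2/85.2 = 0.108 per s.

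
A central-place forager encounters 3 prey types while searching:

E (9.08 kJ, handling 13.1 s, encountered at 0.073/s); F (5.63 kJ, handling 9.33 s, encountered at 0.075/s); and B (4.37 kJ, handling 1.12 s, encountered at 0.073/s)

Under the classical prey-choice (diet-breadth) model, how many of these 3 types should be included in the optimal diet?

Rank by E/h (kJ/s): B 3.9, E 0.693, F 0.603. Include each in turn until the next type's E/h falls below the running intake rate.
Rate on top 1: 0.2949. E: 0.693 > 0.2949 → include.
Rate on top 2: 0.4818. F: 0.603 > 0.4818 → include.
Optimal diet: B, E, F — 3 of 3 types.

3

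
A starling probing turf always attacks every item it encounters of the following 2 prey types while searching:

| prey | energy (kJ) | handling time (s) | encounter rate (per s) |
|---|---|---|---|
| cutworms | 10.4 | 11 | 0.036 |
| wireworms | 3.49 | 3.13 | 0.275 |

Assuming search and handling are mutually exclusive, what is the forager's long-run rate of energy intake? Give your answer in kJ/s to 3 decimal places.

Energy encountered per unit search time: 0.036×10.4 + 0.275×3.49 = 1.334 kJ/s.
Handling time per unit search time: 0.036×11 + 0.275×3.13 = 1.257.
Rate = 1.334/(1 + 1.257) = 0.5912 kJ/s.

0.591 kJ/s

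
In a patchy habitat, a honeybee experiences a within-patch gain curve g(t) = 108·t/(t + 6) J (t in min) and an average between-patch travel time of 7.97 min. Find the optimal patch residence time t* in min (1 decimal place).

6.9 min

By the marginal value theorem, leave when the instantaneous gain rate g'(t) equals the habitat-wide average g(t)/(T + t).
g'(t) = 108·6/(t + 6)². Setting 108·6/(t+6)² = 108t/[(t+6)(7.97+t)] gives 6(7.97+t) = t(t+6), so t² = 6×7.97 = 47.82.
t* = √47.82 = 6.915 min.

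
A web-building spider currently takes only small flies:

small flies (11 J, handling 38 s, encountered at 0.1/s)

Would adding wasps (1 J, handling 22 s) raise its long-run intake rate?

Current rate: (0.1×11)/(1 + 0.1×38) = 0.2292 J/s.
wasps: E/h = 1/22 = 0.04545 J/s.
Since 0.04545 < R, time spent handling wasps is better spent searching.

No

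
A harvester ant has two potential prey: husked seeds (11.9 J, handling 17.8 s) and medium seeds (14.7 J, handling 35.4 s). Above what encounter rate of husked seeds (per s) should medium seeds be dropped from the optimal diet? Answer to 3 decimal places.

0.092 per s

Drop medium seeds once their profitability E₂/h₂ falls below the rate achievable on husked seeds alone: E₂/h₂ = λE₁/(1 + λh₁).
Solve for λ: λE₁h₂ = E₂(1 + λh₁) → λ(E₁h₂ − E₂h₁) = E₂ → λ = E₂/(E₁h₂ − E₂h₁).
λ = 14.7/(11.9×35.4 − 14.7×17.8) = 14.7/159.6 = 0.09211 per s.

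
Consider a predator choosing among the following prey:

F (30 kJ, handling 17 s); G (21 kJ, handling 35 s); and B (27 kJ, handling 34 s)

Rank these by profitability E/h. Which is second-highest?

In descending order of E/h:
F: 30/17 = 1.76 kJ/s
B: 27/34 = 0.794 kJ/s
G: 21/35 = 0.6 kJ/s

B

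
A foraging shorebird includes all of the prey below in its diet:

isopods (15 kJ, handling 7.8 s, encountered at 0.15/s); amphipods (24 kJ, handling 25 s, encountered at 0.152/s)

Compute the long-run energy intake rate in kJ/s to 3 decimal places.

0.988 kJ/s

Energy encountered per unit search time: 0.15×15 + 0.152×24 = 5.898 kJ/s.
Handling time per unit search time: 0.15×7.8 + 0.152×25 = 4.97.
Rate = 5.898/(1 + 4.97) = 0.9879 kJ/s.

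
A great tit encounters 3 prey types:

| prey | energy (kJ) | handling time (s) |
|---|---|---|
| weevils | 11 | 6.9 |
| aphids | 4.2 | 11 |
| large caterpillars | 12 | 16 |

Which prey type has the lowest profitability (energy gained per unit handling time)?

In descending order of E/h:
weevils: 11/6.9 = 1.59 kJ/s
large caterpillars: 12/16 = 0.75 kJ/s
aphids: 4.2/11 = 0.382 kJ/s

aphids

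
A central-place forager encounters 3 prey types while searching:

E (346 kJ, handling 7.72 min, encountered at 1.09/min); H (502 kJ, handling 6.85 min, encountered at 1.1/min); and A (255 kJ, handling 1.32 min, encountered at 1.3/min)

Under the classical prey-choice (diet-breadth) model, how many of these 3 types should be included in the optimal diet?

1

Rank by E/h (kJ/min): A 193, H 73.3, E 44.8. Include each in turn until the next type's E/h falls below the running intake rate.
Rate on top 1: 122.1. H: 73.3 < 122.1 → exclude; stop.
Optimal diet: A — 1 of 3 types.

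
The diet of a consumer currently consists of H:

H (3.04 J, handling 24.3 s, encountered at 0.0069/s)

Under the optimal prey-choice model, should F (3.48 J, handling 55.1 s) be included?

Current rate: (0.0069×3.04)/(1 + 0.0069×24.3) = 0.01796 J/s.
F: E/h = 3.48/55.1 = 0.06316 J/s.
Since 0.06316 > R, including F increases the long-run rate.

Yes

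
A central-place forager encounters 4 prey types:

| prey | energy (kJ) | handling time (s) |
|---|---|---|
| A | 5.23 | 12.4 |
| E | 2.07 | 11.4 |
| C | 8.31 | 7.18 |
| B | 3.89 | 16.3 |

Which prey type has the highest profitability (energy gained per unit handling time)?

Profitability E/h (kJ/s): A = 5.23/12.4 = 0.422, E = 2.07/11.4 = 0.182, C = 8.31/7.18 = 1.16, B = 3.89/16.3 = 0.239.
Ranked: C > A > B > E.

C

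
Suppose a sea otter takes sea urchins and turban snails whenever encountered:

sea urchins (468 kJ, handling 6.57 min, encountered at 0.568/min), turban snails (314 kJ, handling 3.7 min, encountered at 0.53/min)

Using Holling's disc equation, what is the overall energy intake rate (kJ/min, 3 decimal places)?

64.584 kJ/min

R = Σλ_iE_i / (1 + Σλ_ih_i)
Numerator: 0.568×468 + 0.53×314 = 432.2
Denominator: 1 + 0.568×6.57 + 0.53×3.7 = 6.693
R = 432.2/6.693 = 64.58 kJ/min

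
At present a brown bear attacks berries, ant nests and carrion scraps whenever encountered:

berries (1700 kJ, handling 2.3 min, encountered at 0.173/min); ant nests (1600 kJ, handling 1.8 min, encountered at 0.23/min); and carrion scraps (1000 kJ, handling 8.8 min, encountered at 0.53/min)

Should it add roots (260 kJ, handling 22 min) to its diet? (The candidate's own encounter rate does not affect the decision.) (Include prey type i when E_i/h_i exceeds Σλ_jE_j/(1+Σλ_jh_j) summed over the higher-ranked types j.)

Current rate: (0.173×1700 + 0.23×1600 + 0.53×1000)/(1 + 0.173×2.3 + 0.23×1.8 + 0.53×8.8) = 184.1 kJ/min.
roots: E/h = 260/22 = 11.82 kJ/min.
Since 11.82 < R, time spent handling roots is better spent searching.

No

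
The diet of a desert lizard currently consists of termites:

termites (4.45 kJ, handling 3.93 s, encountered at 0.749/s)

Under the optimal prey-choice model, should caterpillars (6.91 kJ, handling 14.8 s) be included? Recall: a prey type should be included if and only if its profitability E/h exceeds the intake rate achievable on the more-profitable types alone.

No

Intake rate on the current diet: R = (0.749×4.45) / (1 + 0.749×3.93) = 3.333/3.944 = 0.8452 kJ/s.
caterpillars: E/h = 6.91/14.8 = 0.4669 kJ/s.
Since 0.4669 < R, time spent handling caterpillars is better spent searching.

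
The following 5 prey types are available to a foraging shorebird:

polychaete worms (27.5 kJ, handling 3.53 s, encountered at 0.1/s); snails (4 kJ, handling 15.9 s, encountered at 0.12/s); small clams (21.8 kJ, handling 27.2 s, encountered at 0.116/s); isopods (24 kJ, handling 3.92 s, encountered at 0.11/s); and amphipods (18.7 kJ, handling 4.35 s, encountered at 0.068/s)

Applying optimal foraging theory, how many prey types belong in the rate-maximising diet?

3

Rank by E/h (kJ/s): polychaete worms 7.79, isopods 6.12, amphipods 4.3, small clams 0.801, snails 0.252. Include each in turn until the next type's E/h falls below the running intake rate.
Rate on top 1: 2.033. isopods: 6.12 > 2.033 → include.
Rate on top 2: 3.021. amphipods: 4.3 > 3.021 → include.
Rate on top 3: 3.203. small clams: 0.801 < 3.203 → exclude; stop.
Optimal diet: polychaete worms, isopods, amphipods — 3 of 5 types.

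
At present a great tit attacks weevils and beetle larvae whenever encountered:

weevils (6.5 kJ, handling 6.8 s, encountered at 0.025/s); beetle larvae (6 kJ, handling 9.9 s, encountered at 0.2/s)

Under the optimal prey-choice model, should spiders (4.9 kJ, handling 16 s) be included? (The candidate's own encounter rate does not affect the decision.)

Current rate: (0.025×6.5 + 0.2×6)/(1 + 0.025×6.8 + 0.2×9.9) = 0.4325 kJ/s.
spiders: E/h = 4.9/16 = 0.3063 kJ/s.
Since 0.3063 < R, time spent handling spiders is better spent searching.

No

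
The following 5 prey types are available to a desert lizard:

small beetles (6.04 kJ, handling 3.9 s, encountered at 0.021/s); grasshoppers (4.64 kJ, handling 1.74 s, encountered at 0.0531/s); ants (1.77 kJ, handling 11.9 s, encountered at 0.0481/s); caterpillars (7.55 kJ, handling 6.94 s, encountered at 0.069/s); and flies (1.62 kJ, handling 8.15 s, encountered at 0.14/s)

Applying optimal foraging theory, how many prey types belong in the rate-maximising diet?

3

Rank by E/h (kJ/s): grasshoppers 2.67, small beetles 1.55, caterpillars 1.09, flies 0.199, ants 0.149. Include each in turn until the next type's E/h falls below the running intake rate.
Rate on top 1: 0.2255. small beetles: 1.55 > 0.2255 → include.
Rate on top 2: 0.3178. caterpillars: 1.09 > 0.3178 → include.
Rate on top 3: 0.5409. flies: 0.199 < 0.5409 → exclude; stop.
Optimal diet: grasshoppers, small beetles, caterpillars — 3 of 5 types.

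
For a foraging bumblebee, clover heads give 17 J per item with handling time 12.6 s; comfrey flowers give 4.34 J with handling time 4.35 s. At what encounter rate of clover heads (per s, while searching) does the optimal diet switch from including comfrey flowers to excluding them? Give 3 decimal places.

0.225 per s

Drop comfrey flowers once their profitability E₂/h₂ falls below the rate achievable on clover heads alone: E₂/h₂ = λE₁/(1 + λh₁).
Solve for λ: λE₁h₂ = E₂(1 + λh₁) → λ(E₁h₂ − E₂h₁) = E₂ → λ = E₂/(E₁h₂ − E₂h₁).
λ = 4.34/(17×4.35 − 4.34×12.6) = 4.34/19.27 = 0.2253 per s.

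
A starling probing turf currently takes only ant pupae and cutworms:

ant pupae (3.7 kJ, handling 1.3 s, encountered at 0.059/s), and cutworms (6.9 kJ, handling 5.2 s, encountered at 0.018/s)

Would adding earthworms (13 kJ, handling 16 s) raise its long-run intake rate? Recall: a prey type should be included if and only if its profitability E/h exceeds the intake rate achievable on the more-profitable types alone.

Yes

Current rate: (0.059×3.7 + 0.018×6.9)/(1 + 0.059×1.3 + 0.018×5.2) = 0.2927 kJ/s.
Profitability of earthworms: 13/16 = 0.8125 kJ/s.
0.8125 > 0.2927, so adding earthworms raises the average — include it.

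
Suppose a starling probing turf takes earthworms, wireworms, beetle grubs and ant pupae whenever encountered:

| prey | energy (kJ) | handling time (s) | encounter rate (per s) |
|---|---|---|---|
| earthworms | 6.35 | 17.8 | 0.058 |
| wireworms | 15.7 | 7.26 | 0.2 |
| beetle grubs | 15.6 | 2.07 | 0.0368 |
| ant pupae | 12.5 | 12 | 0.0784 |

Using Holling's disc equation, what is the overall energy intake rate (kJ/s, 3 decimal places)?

R = (0.058×6.35 + 0.2×15.7 + 0.0368×15.6 + 0.0784×12.5) / (1 + 0.058×17.8 + 0.2×7.26 + 0.0368×2.07 + 0.0784×12) = 5.062/4.501 = 1.125 kJ/s.

1.125 kJ/s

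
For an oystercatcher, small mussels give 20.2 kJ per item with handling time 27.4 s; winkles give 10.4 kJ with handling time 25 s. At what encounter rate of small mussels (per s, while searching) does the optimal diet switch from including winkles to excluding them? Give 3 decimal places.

0.047 per s

The zero-one rule: include winkles iff E₂/h₂ > λE₁/(1+λh₁). Equality gives the switch point.
λE₁h₂ = E₂ + λE₂h₁ ⇒ λ = E₂/(E₁h₂ − E₂h₁) = 10.4/(505 − 285) = 0.04726 per s.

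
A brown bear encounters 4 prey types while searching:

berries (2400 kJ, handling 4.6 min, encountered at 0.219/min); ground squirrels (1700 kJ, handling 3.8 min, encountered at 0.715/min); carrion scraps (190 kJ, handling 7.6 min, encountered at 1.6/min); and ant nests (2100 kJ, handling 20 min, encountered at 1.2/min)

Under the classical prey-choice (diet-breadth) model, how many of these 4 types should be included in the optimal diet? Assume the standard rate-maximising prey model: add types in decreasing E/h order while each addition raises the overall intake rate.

Profitabilities (E/h, kJ/min): berries 522, ground squirrels 447, ant nests 105, carrion scraps 25. Add prey in this order while the next type's profitability exceeds the intake rate on those already taken.
Rate on top 1: 261.8. ground squirrels: 447 > 261.8 → include.
Rate on top 2: 368.5. ant nests: 105 < 368.5 → exclude; stop.
Optimal diet: berries, ground squirrels — 2 of 4 types.

2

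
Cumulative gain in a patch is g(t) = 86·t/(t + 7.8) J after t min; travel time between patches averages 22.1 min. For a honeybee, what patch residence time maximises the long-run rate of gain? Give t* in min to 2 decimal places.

13.13 min

By the marginal value theorem, leave when the instantaneous gain rate g'(t) equals the habitat-wide average g(t)/(T + t).
g'(t) = 86·7.8/(t + 7.8)². Setting 86·7.8/(t+7.8)² = 86t/[(t+7.8)(22.1+t)] gives 7.8(22.1+t) = t(t+7.8), so t² = 7.8×22.1 = 172.4.
t* = √172.4 = 13.13 min.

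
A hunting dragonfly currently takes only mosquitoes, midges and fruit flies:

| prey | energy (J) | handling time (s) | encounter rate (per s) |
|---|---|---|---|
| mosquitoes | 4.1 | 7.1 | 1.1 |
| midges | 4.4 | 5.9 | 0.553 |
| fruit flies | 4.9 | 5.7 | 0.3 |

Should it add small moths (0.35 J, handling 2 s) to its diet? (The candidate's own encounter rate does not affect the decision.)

No

Intake rate on the current diet: R = (1.1×4.1 + 0.553×4.4 + 0.3×4.9) / (1 + 1.1×7.1 + 0.553×5.9 + 0.3×5.7) = 8.413/13.78 = 0.6104 J/s.
Profitability of small moths: 0.35/2 = 0.175 J/s.
0.175 < 0.6104, so adding small moths would lower the average — exclude it.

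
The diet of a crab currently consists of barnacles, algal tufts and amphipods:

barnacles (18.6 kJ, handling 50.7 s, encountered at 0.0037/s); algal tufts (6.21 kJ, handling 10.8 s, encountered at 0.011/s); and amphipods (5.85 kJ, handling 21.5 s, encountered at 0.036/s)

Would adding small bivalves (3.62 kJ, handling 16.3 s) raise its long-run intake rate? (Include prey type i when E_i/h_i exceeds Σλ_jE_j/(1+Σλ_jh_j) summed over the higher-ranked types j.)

Yes

On barnacles, algal tufts and amphipods alone, R = ΣλE/(1+Σλh) = 0.3477/2.08 = 0.1671 kJ/s.
small bivalves: E/h = 3.62/16.3 = 0.2221 kJ/s.
0.2221 > 0.1671, so adding small bivalves raises the average — include it.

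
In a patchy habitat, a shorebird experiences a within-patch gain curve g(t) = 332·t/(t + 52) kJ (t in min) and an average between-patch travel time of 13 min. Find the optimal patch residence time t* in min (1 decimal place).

Optimal t* satisfies g'(t*) = g(t*)/(T + t*).
g'(t) = 332·52/(t + 52)². Setting 332·52/(t+52)² = 332t/[(t+52)(13+t)] gives 52(13+t) = t(t+52), so t² = 52×13 = 676.
t* = √676 = 26 min.

26.0 min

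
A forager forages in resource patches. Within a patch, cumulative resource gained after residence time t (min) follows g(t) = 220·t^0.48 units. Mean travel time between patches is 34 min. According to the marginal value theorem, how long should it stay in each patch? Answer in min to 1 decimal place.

Optimal t* satisfies g'(t*) = g(t*)/(T + t*).
g'(t) = 0.48·220·t^-0.52. Setting 0.48·220·t^-0.52 = 220·t^0.48/(34+t) gives 0.48(34+t) = t, so 0.52·t = 0.48×34.
t* = 0.48×34/0.52 = 31.38 min.

31.4 min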